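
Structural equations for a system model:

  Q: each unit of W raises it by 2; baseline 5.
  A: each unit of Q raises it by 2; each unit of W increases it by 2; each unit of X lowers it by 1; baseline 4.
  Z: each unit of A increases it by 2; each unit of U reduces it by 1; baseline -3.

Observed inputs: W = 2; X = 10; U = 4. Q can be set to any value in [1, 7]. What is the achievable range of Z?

-7 to 17

Intervening on Q fixes its value directly, overriding its dependence on W.
Substituting into the A equation gives A = 2*Q - 2.
Z becomes 4*Q - 11.
Linear in Q, so extremes are at the endpoints: Q = 1 gives Z = -7; Q = 7 gives Z = 17.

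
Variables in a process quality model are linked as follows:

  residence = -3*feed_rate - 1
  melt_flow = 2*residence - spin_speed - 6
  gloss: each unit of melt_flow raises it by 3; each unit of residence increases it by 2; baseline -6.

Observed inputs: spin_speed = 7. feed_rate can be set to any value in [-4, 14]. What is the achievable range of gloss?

Substituting into the melt_flow equation gives melt_flow = -6*feed_rate - 15.
Substituting into the gloss equation gives gloss = -24*feed_rate - 53.
Linear in feed_rate, so extremes are at the endpoints: feed_rate = -4 gives gloss = 43; feed_rate = 14 gives gloss = -389.

-389 to 43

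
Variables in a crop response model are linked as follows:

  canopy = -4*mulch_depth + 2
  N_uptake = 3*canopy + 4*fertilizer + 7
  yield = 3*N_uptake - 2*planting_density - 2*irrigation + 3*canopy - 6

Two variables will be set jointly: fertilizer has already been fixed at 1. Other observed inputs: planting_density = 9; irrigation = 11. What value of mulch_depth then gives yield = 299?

mulch_depth = -6

With fertilizer held at 1:
Substituting into the N_uptake equation gives N_uptake = -12*mulch_depth + 17.
Substituting into the yield equation gives yield = -48*mulch_depth + 11.
Solve -48*mulch_depth + 11 = 299: mulch_depth = (299 - 11) / -48 = -6.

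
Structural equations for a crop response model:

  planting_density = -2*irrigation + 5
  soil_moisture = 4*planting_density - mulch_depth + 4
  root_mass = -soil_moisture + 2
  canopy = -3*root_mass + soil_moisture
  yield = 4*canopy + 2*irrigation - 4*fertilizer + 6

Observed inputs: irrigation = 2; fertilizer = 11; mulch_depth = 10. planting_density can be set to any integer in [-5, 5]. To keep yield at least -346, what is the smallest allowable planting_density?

planting_density = -3

Intervening on planting_density fixes its value directly, overriding its dependence on irrigation.
Substituting into the soil_moisture equation gives soil_moisture = 4*planting_density - 6.
So root_mass = -4*planting_density + 8.
Substituting into the canopy equation gives canopy = 16*planting_density - 30.
Substituting into the yield equation gives yield = 64*planting_density - 154.
Require 64*planting_density - 154 ≥ -346, so planting_density ≥ -3.
The smallest integer in [-5, 5] satisfying this is -3.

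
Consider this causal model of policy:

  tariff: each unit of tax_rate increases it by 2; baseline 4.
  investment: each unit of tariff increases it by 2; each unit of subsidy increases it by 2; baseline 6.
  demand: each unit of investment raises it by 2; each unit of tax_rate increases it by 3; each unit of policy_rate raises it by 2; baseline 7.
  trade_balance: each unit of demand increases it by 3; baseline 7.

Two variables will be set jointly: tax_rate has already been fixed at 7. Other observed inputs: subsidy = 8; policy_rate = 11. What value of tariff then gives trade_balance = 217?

With tax_rate held at 7:
Intervening on tariff fixes its value directly, overriding its dependence on tax_rate.
Substituting into the investment equation gives investment = 2*tariff + 22.
demand becomes 4*tariff + 94.
Substituting into the trade_balance equation gives trade_balance = 12*tariff + 289.
Solve 12*tariff + 289 = 217: tariff = (217 - 289) / 12 = -6.

tariff = -6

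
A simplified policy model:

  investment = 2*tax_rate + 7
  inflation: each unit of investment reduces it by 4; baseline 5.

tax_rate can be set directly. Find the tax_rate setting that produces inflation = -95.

Substituting into the inflation equation gives inflation = -8*tax_rate - 23.
Solve -8*tax_rate - 23 = -95: tax_rate = (-95 + 23) / -8 = 9.

tax_rate = 9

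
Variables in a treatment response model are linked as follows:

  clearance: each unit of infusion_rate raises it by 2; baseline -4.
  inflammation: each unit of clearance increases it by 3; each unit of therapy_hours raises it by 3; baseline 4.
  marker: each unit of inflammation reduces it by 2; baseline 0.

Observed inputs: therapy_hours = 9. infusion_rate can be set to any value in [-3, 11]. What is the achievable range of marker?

Substituting into the inflammation equation gives inflammation = 6*infusion_rate + 19.
marker becomes -12*infusion_rate - 38.
Linear in infusion_rate, so extremes are at the endpoints: infusion_rate = -3 gives marker = -2; infusion_rate = 11 gives marker = -170.

-170 to -2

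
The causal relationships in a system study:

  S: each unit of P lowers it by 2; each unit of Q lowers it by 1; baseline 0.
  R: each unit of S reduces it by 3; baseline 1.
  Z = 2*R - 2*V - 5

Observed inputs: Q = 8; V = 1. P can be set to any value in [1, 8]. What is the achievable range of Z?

55 to 139

Substituting into the S equation gives S = -2*P - 8.
So R = 6*P + 25.
This gives Z = 12*P + 43.
Linear in P, so extremes are at the endpoints: P = 1 gives Z = 55; P = 8 gives Z = 139.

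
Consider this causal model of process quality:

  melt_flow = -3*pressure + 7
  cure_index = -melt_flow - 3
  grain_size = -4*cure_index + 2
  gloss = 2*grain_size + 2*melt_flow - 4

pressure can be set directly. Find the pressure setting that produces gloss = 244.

Substituting into the cure_index equation gives cure_index = 3*pressure - 10.
grain_size becomes -12*pressure + 42.
This gives gloss = -30*pressure + 94.
Solve -30*pressure + 94 = 244: pressure = (244 - 94) / -30 = -5.

pressure = -5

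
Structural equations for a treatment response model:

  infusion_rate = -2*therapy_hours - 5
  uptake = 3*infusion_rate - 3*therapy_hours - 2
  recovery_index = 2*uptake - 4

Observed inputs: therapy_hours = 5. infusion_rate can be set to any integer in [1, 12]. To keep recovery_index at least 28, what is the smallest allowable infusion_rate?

Intervening on infusion_rate fixes its value directly, overriding its dependence on therapy_hours.
Substituting into the uptake equation gives uptake = 3*infusion_rate - 17.
recovery_index becomes 6*infusion_rate - 38.
Require 6*infusion_rate - 38 ≥ 28, so infusion_rate ≥ 11.
The smallest integer in [1, 12] satisfying this is 11.

infusion_rate = 11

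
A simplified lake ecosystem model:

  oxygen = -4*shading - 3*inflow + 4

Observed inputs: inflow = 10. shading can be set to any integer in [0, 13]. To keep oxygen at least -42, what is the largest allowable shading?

Substituting into the oxygen equation gives oxygen = -4*shading - 26.
Require -4*shading - 26 ≥ -42, so shading ≤ 4.
The largest integer in [0, 13] satisfying this is 4.

shading = 4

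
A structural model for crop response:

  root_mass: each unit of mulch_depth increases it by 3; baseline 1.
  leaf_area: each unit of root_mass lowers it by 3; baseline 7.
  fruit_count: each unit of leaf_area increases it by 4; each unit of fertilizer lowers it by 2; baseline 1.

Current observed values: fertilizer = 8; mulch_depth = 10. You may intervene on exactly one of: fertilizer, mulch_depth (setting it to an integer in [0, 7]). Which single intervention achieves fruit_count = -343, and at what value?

Intervening on fertilizer: with other inputs at their observed values, fruit_count = -2*fertilizer - 343. Solving for -343 gives fertilizer = 0, within [0, 7].
Intervening on mulch_depth: fruit_count = -36*mulch_depth + 1. Reaching -343 requires mulch_depth = 86/9, not an integer.

set fertilizer = 0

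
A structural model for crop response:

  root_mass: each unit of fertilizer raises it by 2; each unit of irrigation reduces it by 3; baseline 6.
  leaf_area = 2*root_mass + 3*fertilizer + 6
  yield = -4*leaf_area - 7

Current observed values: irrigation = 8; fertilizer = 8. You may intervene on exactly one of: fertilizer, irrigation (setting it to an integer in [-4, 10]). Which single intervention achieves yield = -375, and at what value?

set irrigation = -3

Intervening on fertilizer: yield = -28*fertilizer + 113. Reaching -375 requires fertilizer = 122/7, not an integer.
Intervening on irrigation: with other inputs at their observed values, yield = 24*irrigation - 303. Solving for -375 gives irrigation = -3, within [-4, 10].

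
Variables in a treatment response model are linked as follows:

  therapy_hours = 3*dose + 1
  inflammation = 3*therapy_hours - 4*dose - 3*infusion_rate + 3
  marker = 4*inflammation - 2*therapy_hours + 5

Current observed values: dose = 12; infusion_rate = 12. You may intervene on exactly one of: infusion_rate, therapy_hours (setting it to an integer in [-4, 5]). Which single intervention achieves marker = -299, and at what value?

Intervening on infusion_rate: marker = -12*infusion_rate + 195. Reaching -299 requires infusion_rate = 247/6, not an integer.
Intervening on therapy_hours: with other inputs at their observed values, marker = 10*therapy_hours - 319. Solving for -299 gives therapy_hours = 2, within [-4, 5].

set therapy_hours = 2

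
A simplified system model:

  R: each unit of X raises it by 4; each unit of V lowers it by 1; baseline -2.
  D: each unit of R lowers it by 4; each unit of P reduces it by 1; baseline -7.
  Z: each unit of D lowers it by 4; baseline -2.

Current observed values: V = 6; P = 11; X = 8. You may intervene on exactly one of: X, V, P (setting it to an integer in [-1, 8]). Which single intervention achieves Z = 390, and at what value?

Intervening on X: with other inputs at their observed values, Z = 64*X - 58. Solving for 390 gives X = 7, within [-1, 8].
Intervening on V: Z = -16*V + 550. Reaching 390 requires V = 10, outside [-1, 8].
Intervening on P: Z = 4*P + 410. Reaching 390 requires P = -5, outside [-1, 8].

set X = 7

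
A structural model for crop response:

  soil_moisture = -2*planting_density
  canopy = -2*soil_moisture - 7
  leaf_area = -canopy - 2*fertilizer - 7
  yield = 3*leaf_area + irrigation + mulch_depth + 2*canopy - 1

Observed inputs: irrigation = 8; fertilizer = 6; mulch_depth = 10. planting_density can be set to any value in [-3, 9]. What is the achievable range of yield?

Substituting into the canopy equation gives canopy = 4*planting_density - 7.
leaf_area becomes -4*planting_density - 12.
Substituting into the yield equation gives yield = -4*planting_density - 33.
Linear in planting_density, so extremes are at the endpoints: planting_density = -3 gives yield = -21; planting_density = 9 gives yield = -69.

-69 to -21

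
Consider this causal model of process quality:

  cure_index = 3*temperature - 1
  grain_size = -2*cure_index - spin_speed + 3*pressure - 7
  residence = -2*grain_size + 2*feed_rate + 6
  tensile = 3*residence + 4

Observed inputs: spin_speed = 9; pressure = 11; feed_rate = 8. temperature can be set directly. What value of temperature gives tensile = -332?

temperature = -8

Substituting into the grain_size equation gives grain_size = -6*temperature + 19.
So residence = 12*temperature - 16.
Substituting into the tensile equation gives tensile = 36*temperature - 44.
Solve 36*temperature - 44 = -332: temperature = (-332 + 44) / 36 = -8.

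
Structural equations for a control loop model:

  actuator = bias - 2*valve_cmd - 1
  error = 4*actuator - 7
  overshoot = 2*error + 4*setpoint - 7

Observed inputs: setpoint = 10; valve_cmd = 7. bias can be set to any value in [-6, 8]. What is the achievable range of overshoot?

Substituting into the actuator equation gives actuator = bias - 15.
Substituting into the error equation gives error = 4*bias - 67.
Substituting into the overshoot equation gives overshoot = 8*bias - 101.
Linear in bias, so extremes are at the endpoints: bias = -6 gives overshoot = -149; bias = 8 gives overshoot = -37.

-149 to -37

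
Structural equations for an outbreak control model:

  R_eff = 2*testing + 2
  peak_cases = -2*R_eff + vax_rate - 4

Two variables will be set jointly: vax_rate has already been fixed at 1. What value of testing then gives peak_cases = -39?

testing = 8

With vax_rate held at 1:
Substituting into the peak_cases equation gives peak_cases = -4*testing - 7.
Solve -4*testing - 7 = -39: testing = (-39 + 7) / -4 = 8.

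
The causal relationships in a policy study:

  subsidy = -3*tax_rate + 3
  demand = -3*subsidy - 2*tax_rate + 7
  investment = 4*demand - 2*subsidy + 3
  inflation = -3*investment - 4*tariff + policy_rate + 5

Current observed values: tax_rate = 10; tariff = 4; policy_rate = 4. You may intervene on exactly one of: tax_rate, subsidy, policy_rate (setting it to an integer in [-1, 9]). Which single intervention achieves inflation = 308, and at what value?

set subsidy = 4

Intervening on tax_rate: inflation = -102*tax_rate + 26. Reaching 308 requires tax_rate = -47/17, not an integer.
Intervening on subsidy: with other inputs at their observed values, inflation = 42*subsidy + 140. Solving for 308 gives subsidy = 4, within [-1, 9].
Intervening on policy_rate: inflation = policy_rate - 998. Reaching 308 requires policy_rate = 1306, outside [-1, 9].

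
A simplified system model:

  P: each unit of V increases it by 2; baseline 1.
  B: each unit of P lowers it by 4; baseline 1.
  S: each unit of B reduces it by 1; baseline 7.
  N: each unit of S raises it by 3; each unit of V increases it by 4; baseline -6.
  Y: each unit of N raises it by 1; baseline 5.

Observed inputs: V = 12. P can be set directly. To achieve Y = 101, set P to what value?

Intervening on P fixes its value directly, overriding its dependence on V.
Substituting into the S equation gives S = 4*P + 6.
So N = 12*P + 60.
This gives Y = 12*P + 65.
Solve 12*P + 65 = 101: P = (101 - 65) / 12 = 3.

P = 3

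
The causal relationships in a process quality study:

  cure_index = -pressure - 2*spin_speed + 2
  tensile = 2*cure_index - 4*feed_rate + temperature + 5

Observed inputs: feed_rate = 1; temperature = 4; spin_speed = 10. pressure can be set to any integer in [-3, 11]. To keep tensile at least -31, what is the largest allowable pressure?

pressure = 0

Substituting into the cure_index equation gives cure_index = -pressure - 18.
Substituting into the tensile equation gives tensile = -2*pressure - 31.
Require -2*pressure - 31 ≥ -31, so pressure ≤ 0.
The largest integer in [-3, 11] satisfying this is 0.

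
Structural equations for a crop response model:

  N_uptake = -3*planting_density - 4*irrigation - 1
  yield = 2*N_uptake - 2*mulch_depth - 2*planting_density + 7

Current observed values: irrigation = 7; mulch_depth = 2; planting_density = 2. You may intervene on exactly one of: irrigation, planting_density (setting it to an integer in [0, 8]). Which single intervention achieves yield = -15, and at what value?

set irrigation = 0

Intervening on irrigation: with other inputs at their observed values, yield = -8*irrigation - 15. Solving for -15 gives irrigation = 0, within [0, 8].
Intervening on planting_density: yield = -8*planting_density - 55. Reaching -15 requires planting_density = -5, outside [0, 8].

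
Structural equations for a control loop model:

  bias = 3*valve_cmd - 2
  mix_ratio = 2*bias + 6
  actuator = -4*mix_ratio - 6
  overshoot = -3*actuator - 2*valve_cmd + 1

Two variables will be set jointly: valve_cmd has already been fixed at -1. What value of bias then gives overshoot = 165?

bias = 3

With valve_cmd held at -1:
Intervening on bias fixes its value directly, overriding its dependence on valve_cmd.
Substituting into the actuator equation gives actuator = -8*bias - 30.
So overshoot = 24*bias + 93.
Solve 24*bias + 93 = 165: bias = (165 - 93) / 24 = 3.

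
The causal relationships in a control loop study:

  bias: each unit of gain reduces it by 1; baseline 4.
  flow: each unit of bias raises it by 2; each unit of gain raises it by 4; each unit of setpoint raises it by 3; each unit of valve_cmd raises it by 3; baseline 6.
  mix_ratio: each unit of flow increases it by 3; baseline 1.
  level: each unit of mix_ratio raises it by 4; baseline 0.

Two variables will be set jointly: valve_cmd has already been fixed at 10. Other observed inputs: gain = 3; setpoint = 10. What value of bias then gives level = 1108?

bias = 7

With valve_cmd held at 10:
Intervening on bias fixes its value directly, overriding its dependence on gain.
Substituting into the flow equation gives flow = 2*bias + 78.
Substituting into the mix_ratio equation gives mix_ratio = 6*bias + 235.
This gives level = 24*bias + 940.
Solve 24*bias + 940 = 1108: bias = (1108 - 940) / 24 = 7.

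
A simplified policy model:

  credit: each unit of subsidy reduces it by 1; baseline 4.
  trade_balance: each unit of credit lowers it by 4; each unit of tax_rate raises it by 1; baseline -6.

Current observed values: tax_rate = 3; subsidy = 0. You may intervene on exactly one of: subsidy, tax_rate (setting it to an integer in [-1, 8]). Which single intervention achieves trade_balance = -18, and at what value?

set tax_rate = 4

Intervening on subsidy: trade_balance = 4*subsidy - 19. Reaching -18 requires subsidy = 1/4, not an integer.
Intervening on tax_rate: with other inputs at their observed values, trade_balance = tax_rate - 22. Solving for -18 gives tax_rate = 4, within [-1, 8].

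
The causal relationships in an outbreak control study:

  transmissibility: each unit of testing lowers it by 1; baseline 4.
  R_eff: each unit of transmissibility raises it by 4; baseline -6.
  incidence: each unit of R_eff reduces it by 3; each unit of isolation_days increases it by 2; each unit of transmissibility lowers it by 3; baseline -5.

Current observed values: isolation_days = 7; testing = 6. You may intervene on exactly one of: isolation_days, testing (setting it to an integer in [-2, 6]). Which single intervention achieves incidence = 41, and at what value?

set isolation_days = -1

Intervening on isolation_days: with other inputs at their observed values, incidence = 2*isolation_days + 43. Solving for 41 gives isolation_days = -1, within [-2, 6].
Intervening on testing: incidence = 15*testing - 33. Reaching 41 requires testing = 74/15, not an integer.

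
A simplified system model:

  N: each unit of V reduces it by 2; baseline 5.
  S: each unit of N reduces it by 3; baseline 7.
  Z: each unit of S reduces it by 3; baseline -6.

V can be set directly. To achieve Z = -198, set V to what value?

Substituting into the S equation gives S = 6*V - 8.
So Z = -18*V + 18.
Solve -18*V + 18 = -198: V = (-198 - 18) / -18 = 12.

V = 12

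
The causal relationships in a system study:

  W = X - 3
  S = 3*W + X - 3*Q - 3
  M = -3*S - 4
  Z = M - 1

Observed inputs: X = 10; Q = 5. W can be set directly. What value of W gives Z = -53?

Intervening on W fixes its value directly, overriding its dependence on X.
Substituting into the S equation gives S = 3*W - 8.
So M = -9*W + 20.
Substituting into the Z equation gives Z = -9*W + 19.
Solve -9*W + 19 = -53: W = (-53 - 19) / -9 = 8.

W = 8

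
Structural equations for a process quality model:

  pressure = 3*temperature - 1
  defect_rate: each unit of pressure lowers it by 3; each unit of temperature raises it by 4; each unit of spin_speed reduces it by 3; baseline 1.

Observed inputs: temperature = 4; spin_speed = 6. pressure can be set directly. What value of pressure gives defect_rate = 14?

pressure = -5

Intervening on pressure fixes its value directly, overriding its dependence on temperature.
Substituting into the defect_rate equation gives defect_rate = -3*pressure - 1.
Solve -3*pressure - 1 = 14: pressure = (14 + 1) / -3 = -5.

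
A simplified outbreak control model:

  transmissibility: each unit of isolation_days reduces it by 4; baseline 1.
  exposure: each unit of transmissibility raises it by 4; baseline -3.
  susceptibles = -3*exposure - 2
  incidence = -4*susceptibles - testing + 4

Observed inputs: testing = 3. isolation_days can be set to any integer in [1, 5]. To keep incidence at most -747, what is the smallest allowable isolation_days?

Substituting into the exposure equation gives exposure = -16*isolation_days + 1.
Substituting into the susceptibles equation gives susceptibles = 48*isolation_days - 5.
incidence becomes -192*isolation_days + 21.
Require -192*isolation_days + 21 ≤ -747, so isolation_days ≥ 4.
The smallest integer in [1, 5] satisfying this is 4.

isolation_days = 4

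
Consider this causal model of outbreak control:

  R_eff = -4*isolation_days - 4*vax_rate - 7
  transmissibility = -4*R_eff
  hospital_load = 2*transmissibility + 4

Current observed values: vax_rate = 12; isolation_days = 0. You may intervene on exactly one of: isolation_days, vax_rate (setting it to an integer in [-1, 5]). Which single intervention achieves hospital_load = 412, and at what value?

Intervening on isolation_days: with other inputs at their observed values, hospital_load = 32*isolation_days + 444. Solving for 412 gives isolation_days = -1, within [-1, 5].
Intervening on vax_rate: hospital_load = 32*vax_rate + 60. Reaching 412 requires vax_rate = 11, outside [-1, 5].

set isolation_days = -1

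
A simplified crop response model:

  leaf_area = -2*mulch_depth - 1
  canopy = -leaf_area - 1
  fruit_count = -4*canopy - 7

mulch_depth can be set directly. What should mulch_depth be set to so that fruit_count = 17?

Substituting into the canopy equation gives canopy = 2*mulch_depth.
Substituting into the fruit_count equation gives fruit_count = -8*mulch_depth - 7.
Solve -8*mulch_depth - 7 = 17: mulch_depth = (17 + 7) / -8 = -3.

mulch_depth = -3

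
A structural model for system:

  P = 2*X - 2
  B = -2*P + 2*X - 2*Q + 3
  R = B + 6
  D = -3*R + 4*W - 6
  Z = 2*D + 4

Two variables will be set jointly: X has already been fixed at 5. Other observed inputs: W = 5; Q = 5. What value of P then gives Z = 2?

With X held at 5:
Intervening on P fixes its value directly, overriding its dependence on X.
Substituting into the B equation gives B = -2*P + 3.
Substituting into the R equation gives R = -2*P + 9.
D becomes 6*P - 13.
So Z = 12*P - 22.
Solve 12*P - 22 = 2: P = (2 + 22) / 12 = 2.

P = 2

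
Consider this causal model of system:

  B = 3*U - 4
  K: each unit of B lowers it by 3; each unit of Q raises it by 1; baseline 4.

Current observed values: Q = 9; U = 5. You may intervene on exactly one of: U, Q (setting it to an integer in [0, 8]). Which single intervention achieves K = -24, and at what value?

Intervening on U: K = -9*U + 25. Reaching -24 requires U = 49/9, not an integer.
Intervening on Q: with other inputs at their observed values, K = Q - 29. Solving for -24 gives Q = 5, within [0, 8].

set Q = 5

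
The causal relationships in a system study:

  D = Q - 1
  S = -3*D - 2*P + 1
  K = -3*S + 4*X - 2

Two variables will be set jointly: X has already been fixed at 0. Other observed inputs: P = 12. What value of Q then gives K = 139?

Q = 9

With X held at 0:
Substituting into the S equation gives S = -3*Q - 20.
Substituting into the K equation gives K = 9*Q + 58.
Solve 9*Q + 58 = 139: Q = (139 - 58) / 9 = 9.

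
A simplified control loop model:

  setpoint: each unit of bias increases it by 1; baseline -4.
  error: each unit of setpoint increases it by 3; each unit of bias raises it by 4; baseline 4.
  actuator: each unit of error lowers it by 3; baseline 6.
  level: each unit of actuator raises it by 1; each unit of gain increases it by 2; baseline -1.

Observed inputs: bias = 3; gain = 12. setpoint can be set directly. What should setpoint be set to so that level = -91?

Intervening on setpoint fixes its value directly, overriding its dependence on bias.
Substituting into the error equation gives error = 3*setpoint + 16.
This gives actuator = -9*setpoint - 42.
So level = -9*setpoint - 19.
Solve -9*setpoint - 19 = -91: setpoint = (-91 + 19) / -9 = 8.

setpoint = 8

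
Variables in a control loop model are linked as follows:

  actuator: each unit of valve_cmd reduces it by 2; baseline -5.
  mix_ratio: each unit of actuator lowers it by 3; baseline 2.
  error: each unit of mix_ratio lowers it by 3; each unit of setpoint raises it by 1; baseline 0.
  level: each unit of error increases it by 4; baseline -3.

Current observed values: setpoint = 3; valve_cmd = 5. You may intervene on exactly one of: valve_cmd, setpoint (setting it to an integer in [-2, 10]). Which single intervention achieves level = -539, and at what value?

set setpoint = 7

Intervening on valve_cmd: level = -72*valve_cmd - 195. Reaching -539 requires valve_cmd = 43/9, not an integer.
Intervening on setpoint: with other inputs at their observed values, level = 4*setpoint - 567. Solving for -539 gives setpoint = 7, within [-2, 10].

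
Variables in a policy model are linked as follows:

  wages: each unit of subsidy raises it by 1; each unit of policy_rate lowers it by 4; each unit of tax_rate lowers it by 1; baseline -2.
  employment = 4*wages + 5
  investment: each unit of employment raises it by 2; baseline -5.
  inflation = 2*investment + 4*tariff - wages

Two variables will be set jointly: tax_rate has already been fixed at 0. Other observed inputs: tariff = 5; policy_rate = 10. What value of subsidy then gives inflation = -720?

subsidy = -8

With tax_rate held at 0:
Substituting into the wages equation gives wages = subsidy - 42.
Substituting into the employment equation gives employment = 4*subsidy - 163.
Substituting into the investment equation gives investment = 8*subsidy - 331.
inflation becomes 15*subsidy - 600.
Solve 15*subsidy - 600 = -720: subsidy = (-720 + 600) / 15 = -8.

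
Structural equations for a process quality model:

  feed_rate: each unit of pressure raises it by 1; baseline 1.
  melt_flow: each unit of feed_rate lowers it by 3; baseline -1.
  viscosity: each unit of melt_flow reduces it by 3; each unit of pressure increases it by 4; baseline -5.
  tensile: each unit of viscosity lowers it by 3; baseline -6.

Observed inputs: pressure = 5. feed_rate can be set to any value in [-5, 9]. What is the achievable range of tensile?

-303 to 75

Intervening on feed_rate fixes its value directly, overriding its dependence on pressure.
Substituting into the viscosity equation gives viscosity = 9*feed_rate + 18.
tensile becomes -27*feed_rate - 60.
Linear in feed_rate, so extremes are at the endpoints: feed_rate = -5 gives tensile = 75; feed_rate = 9 gives tensile = -303.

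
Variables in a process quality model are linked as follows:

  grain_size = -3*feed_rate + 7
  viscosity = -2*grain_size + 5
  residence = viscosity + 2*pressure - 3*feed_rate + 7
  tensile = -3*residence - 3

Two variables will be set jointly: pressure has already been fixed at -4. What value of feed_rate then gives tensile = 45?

With pressure held at -4:
Substituting into the viscosity equation gives viscosity = 6*feed_rate - 9.
Substituting into the residence equation gives residence = 3*feed_rate - 10.
Substituting into the tensile equation gives tensile = -9*feed_rate + 27.
Solve -9*feed_rate + 27 = 45: feed_rate = (45 - 27) / -9 = -2.

feed_rate = -2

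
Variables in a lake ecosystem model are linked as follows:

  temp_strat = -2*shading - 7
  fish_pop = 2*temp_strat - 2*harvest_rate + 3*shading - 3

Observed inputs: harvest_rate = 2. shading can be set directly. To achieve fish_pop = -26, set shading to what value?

Substituting into the fish_pop equation gives fish_pop = -shading - 21.
Solve -shading - 21 = -26: shading = (-26 + 21) / -1 = 5.

shading = 5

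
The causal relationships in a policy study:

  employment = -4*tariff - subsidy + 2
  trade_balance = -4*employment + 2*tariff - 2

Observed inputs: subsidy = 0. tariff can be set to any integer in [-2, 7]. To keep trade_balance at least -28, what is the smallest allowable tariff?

tariff = -1

Substituting into the employment equation gives employment = -4*tariff + 2.
Substituting into the trade_balance equation gives trade_balance = 18*tariff - 10.
Require 18*tariff - 10 ≥ -28, so tariff ≥ -1.
The smallest integer in [-2, 7] satisfying this is -1.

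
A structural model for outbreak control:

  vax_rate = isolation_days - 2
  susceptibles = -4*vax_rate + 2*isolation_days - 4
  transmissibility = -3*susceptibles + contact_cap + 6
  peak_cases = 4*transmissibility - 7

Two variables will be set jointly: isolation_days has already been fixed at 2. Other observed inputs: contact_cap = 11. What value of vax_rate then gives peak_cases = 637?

With isolation_days held at 2:
Intervening on vax_rate fixes its value directly, overriding its dependence on isolation_days.
Substituting into the susceptibles equation gives susceptibles = -4*vax_rate.
Substituting into the transmissibility equation gives transmissibility = 12*vax_rate + 17.
peak_cases becomes 48*vax_rate + 61.
Solve 48*vax_rate + 61 = 637: vax_rate = (637 - 61) / 48 = 12.

vax_rate = 12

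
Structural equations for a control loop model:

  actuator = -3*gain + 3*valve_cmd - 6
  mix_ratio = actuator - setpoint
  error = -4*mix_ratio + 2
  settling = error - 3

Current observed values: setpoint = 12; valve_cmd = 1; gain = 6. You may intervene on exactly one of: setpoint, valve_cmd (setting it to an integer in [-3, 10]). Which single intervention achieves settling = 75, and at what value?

Intervening on setpoint: with other inputs at their observed values, settling = 4*setpoint + 83. Solving for 75 gives setpoint = -2, within [-3, 10].
Intervening on valve_cmd: settling = -12*valve_cmd + 143. Reaching 75 requires valve_cmd = 17/3, not an integer.

set setpoint = -2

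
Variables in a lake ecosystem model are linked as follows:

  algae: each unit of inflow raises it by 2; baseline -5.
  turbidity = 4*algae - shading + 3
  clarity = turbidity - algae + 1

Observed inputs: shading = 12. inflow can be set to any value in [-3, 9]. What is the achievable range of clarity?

Substituting into the turbidity equation gives turbidity = 8*inflow - 29.
So clarity = 6*inflow - 23.
Linear in inflow, so extremes are at the endpoints: inflow = -3 gives clarity = -41; inflow = 9 gives clarity = 31.

-41 to 31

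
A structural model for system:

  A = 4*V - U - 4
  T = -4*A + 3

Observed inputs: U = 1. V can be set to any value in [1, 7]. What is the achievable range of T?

-89 to 7

Substituting into the A equation gives A = 4*V - 5.
This gives T = -16*V + 23.
Linear in V, so extremes are at the endpoints: V = 1 gives T = 7; V = 7 gives T = -89.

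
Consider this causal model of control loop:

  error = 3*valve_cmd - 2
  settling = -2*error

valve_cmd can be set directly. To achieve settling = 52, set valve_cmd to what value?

Substituting into the settling equation gives settling = -6*valve_cmd + 4.
Solve -6*valve_cmd + 4 = 52: valve_cmd = (52 - 4) / -6 = -8.

valve_cmd = -8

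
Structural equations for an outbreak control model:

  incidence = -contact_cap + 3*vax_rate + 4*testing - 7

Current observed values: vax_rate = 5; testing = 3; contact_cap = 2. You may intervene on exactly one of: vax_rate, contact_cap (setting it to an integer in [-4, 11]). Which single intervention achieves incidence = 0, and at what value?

Intervening on vax_rate: with other inputs at their observed values, incidence = 3*vax_rate + 3. Solving for 0 gives vax_rate = -1, within [-4, 11].
Intervening on contact_cap: incidence = -contact_cap + 20. Reaching 0 requires contact_cap = 20, outside [-4, 11].

set vax_rate = -1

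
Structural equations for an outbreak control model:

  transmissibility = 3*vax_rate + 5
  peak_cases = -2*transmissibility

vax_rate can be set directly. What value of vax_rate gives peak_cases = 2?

Substituting into the peak_cases equation gives peak_cases = -6*vax_rate - 10.
Solve -6*vax_rate - 10 = 2: vax_rate = (2 + 10) / -6 = -2.

vax_rate = -2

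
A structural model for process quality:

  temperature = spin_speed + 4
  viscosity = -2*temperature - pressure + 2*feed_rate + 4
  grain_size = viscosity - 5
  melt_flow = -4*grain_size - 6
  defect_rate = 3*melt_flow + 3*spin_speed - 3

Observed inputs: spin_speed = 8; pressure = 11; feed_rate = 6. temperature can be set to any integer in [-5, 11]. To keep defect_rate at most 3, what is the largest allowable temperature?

Intervening on temperature fixes its value directly, overriding its dependence on spin_speed.
Substituting into the viscosity equation gives viscosity = -2*temperature + 5.
Substituting into the grain_size equation gives grain_size = -2*temperature.
melt_flow becomes 8*temperature - 6.
Substituting into the defect_rate equation gives defect_rate = 24*temperature + 3.
Require 24*temperature + 3 ≤ 3, so temperature ≤ 0.
The largest integer in [-5, 11] satisfying this is 0.

temperature = 0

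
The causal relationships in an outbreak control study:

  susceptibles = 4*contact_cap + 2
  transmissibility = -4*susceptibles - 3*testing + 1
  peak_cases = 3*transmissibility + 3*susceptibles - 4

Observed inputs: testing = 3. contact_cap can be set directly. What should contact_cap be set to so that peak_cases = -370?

Substituting into the transmissibility equation gives transmissibility = -16*contact_cap - 16.
Substituting into the peak_cases equation gives peak_cases = -36*contact_cap - 46.
Solve -36*contact_cap - 46 = -370: contact_cap = (-370 + 46) / -36 = 9.

contact_cap = 9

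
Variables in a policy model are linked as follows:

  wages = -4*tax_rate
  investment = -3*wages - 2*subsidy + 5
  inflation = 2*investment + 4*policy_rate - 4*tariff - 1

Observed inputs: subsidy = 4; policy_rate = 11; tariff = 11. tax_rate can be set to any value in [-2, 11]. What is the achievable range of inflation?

Substituting into the investment equation gives investment = 12*tax_rate - 3.
So inflation = 24*tax_rate - 7.
Linear in tax_rate, so extremes are at the endpoints: tax_rate = -2 gives inflation = -55; tax_rate = 11 gives inflation = 257.

-55 to 257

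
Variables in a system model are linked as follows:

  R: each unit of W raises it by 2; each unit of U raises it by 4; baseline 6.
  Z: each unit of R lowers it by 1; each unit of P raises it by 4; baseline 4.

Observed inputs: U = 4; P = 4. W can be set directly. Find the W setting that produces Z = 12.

W = -7

Substituting into the R equation gives R = 2*W + 22.
So Z = -2*W - 2.
Solve -2*W - 2 = 12: W = (12 + 2) / -2 = -7.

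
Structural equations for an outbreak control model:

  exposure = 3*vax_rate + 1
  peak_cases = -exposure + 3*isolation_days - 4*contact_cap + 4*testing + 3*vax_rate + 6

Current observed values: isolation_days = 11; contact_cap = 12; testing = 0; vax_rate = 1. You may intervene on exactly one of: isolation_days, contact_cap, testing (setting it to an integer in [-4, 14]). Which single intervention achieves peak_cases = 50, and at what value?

set contact_cap = -3

Intervening on isolation_days: peak_cases = 3*isolation_days - 43. Reaching 50 requires isolation_days = 31, outside [-4, 14].
Intervening on contact_cap: with other inputs at their observed values, peak_cases = -4*contact_cap + 38. Solving for 50 gives contact_cap = -3, within [-4, 14].
Intervening on testing: peak_cases = 4*testing - 10. Reaching 50 requires testing = 15, outside [-4, 14].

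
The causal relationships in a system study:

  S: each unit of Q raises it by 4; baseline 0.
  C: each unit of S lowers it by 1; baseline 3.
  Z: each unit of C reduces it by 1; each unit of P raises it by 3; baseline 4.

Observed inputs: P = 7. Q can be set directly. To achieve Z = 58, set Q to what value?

Q = 9

Substituting into the C equation gives C = -4*Q + 3.
Z becomes 4*Q + 22.
Solve 4*Q + 22 = 58: Q = (58 - 22) / 4 = 9.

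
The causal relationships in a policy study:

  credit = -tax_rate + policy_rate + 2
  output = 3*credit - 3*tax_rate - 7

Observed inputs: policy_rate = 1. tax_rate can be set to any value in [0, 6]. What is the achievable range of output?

Substituting into the credit equation gives credit = -tax_rate + 3.
Substituting into the output equation gives output = -6*tax_rate + 2.
Linear in tax_rate, so extremes are at the endpoints: tax_rate = 0 gives output = 2; tax_rate = 6 gives output = -34.

-34 to 2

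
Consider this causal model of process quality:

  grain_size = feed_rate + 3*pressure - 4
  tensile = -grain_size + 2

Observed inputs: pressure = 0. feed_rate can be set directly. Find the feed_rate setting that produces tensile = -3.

feed_rate = 9

Substituting into the grain_size equation gives grain_size = feed_rate - 4.
This gives tensile = -feed_rate + 6.
Solve -feed_rate + 6 = -3: feed_rate = (-3 - 6) / -1 = 9.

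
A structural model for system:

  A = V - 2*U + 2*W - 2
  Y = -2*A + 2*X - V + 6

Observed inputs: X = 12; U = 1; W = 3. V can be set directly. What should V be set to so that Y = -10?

V = 12

Substituting into the A equation gives A = V + 2.
Y becomes -3*V + 26.
Solve -3*V + 26 = -10: V = (-10 - 26) / -3 = 12.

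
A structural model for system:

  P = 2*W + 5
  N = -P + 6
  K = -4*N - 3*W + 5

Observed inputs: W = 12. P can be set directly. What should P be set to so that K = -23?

Intervening on P fixes its value directly, overriding its dependence on W.
Substituting into the K equation gives K = 4*P - 55.
Solve 4*P - 55 = -23: P = (-23 + 55) / 4 = 8.

P = 8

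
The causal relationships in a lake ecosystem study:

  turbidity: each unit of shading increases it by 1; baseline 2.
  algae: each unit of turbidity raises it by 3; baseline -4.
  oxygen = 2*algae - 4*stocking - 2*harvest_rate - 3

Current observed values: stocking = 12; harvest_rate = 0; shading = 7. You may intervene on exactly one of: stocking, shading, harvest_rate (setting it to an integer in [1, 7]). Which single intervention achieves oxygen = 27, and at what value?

set stocking = 4

Intervening on stocking: with other inputs at their observed values, oxygen = -4*stocking + 43. Solving for 27 gives stocking = 4, within [1, 7].
Intervening on shading: oxygen = 6*shading - 47. Reaching 27 requires shading = 37/3, not an integer.
Intervening on harvest_rate: oxygen = -2*harvest_rate - 5. Reaching 27 requires harvest_rate = -16, outside [1, 7].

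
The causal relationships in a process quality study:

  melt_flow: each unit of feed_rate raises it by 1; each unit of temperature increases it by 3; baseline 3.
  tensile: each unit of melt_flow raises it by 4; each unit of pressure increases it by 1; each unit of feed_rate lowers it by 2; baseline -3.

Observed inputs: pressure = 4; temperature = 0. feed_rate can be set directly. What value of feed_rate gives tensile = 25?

Substituting into the melt_flow equation gives melt_flow = feed_rate + 3.
Substituting into the tensile equation gives tensile = 2*feed_rate + 13.
Solve 2*feed_rate + 13 = 25: feed_rate = (25 - 13) / 2 = 6.

feed_rate = 6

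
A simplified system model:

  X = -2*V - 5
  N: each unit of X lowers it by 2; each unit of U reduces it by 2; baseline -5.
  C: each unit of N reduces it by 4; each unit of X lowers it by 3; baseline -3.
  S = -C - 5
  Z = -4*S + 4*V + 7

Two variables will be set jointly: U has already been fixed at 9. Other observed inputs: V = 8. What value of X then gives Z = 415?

With U held at 9:
Intervening on X fixes its value directly, overriding its dependence on V.
Substituting into the N equation gives N = -2*X - 23.
This gives C = 5*X + 89.
Substituting into the S equation gives S = -5*X - 94.
Substituting into the Z equation gives Z = 20*X + 415.
Solve 20*X + 415 = 415: X = (415 - 415) / 20 = 0.

X = 0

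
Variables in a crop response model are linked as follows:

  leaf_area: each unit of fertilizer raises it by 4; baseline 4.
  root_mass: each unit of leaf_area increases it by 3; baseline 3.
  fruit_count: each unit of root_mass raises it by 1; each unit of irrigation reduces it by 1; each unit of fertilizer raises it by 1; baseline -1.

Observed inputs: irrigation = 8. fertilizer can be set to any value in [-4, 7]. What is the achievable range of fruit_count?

Substituting into the root_mass equation gives root_mass = 12*fertilizer + 15.
Substituting into the fruit_count equation gives fruit_count = 13*fertilizer + 6.
Linear in fertilizer, so extremes are at the endpoints: fertilizer = -4 gives fruit_count = -46; fertilizer = 7 gives fruit_count = 97.

-46 to 97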